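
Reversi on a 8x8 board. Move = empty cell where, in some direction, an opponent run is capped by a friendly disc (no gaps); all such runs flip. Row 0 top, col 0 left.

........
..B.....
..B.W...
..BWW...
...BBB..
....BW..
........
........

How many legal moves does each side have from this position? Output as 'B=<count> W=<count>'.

Answer: B=7 W=7

Derivation:
-- B to move --
(1,3): no bracket -> illegal
(1,4): flips 2 -> legal
(1,5): no bracket -> illegal
(2,3): flips 2 -> legal
(2,5): flips 1 -> legal
(3,5): flips 2 -> legal
(4,2): no bracket -> illegal
(4,6): no bracket -> illegal
(5,6): flips 1 -> legal
(6,4): no bracket -> illegal
(6,5): flips 1 -> legal
(6,6): flips 1 -> legal
B mobility = 7
-- W to move --
(0,1): no bracket -> illegal
(0,2): no bracket -> illegal
(0,3): no bracket -> illegal
(1,1): flips 1 -> legal
(1,3): no bracket -> illegal
(2,1): no bracket -> illegal
(2,3): no bracket -> illegal
(3,1): flips 1 -> legal
(3,5): flips 1 -> legal
(3,6): no bracket -> illegal
(4,1): no bracket -> illegal
(4,2): no bracket -> illegal
(4,6): no bracket -> illegal
(5,2): flips 1 -> legal
(5,3): flips 2 -> legal
(5,6): flips 1 -> legal
(6,3): no bracket -> illegal
(6,4): flips 2 -> legal
(6,5): no bracket -> illegal
W mobility = 7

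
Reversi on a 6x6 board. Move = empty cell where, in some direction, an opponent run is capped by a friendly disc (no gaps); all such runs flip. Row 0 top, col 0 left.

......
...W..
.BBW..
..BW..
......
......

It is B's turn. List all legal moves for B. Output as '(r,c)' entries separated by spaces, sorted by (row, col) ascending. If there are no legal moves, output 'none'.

(0,2): no bracket -> illegal
(0,3): no bracket -> illegal
(0,4): flips 1 -> legal
(1,2): no bracket -> illegal
(1,4): flips 1 -> legal
(2,4): flips 1 -> legal
(3,4): flips 1 -> legal
(4,2): no bracket -> illegal
(4,3): no bracket -> illegal
(4,4): flips 1 -> legal

Answer: (0,4) (1,4) (2,4) (3,4) (4,4)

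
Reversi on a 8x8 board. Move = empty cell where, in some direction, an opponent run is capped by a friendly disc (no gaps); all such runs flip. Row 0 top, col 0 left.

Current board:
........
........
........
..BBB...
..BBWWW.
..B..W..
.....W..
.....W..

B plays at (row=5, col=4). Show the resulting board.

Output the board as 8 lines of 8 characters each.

Place B at (5,4); scan 8 dirs for brackets.
Dir NW: first cell 'B' (not opp) -> no flip
Dir N: opp run (4,4) capped by B -> flip
Dir NE: opp run (4,5), next='.' -> no flip
Dir W: first cell '.' (not opp) -> no flip
Dir E: opp run (5,5), next='.' -> no flip
Dir SW: first cell '.' (not opp) -> no flip
Dir S: first cell '.' (not opp) -> no flip
Dir SE: opp run (6,5), next='.' -> no flip
All flips: (4,4)

Answer: ........
........
........
..BBB...
..BBBWW.
..B.BW..
.....W..
.....W..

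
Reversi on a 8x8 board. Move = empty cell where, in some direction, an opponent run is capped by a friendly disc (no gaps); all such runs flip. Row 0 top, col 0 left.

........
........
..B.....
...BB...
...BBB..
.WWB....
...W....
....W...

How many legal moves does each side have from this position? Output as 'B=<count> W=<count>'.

-- B to move --
(4,0): no bracket -> illegal
(4,1): no bracket -> illegal
(4,2): no bracket -> illegal
(5,0): flips 2 -> legal
(5,4): no bracket -> illegal
(6,0): no bracket -> illegal
(6,1): flips 1 -> legal
(6,2): no bracket -> illegal
(6,4): no bracket -> illegal
(6,5): no bracket -> illegal
(7,2): no bracket -> illegal
(7,3): flips 1 -> legal
(7,5): no bracket -> illegal
B mobility = 3
-- W to move --
(1,1): no bracket -> illegal
(1,2): no bracket -> illegal
(1,3): no bracket -> illegal
(2,1): no bracket -> illegal
(2,3): flips 3 -> legal
(2,4): no bracket -> illegal
(2,5): flips 2 -> legal
(3,1): no bracket -> illegal
(3,2): no bracket -> illegal
(3,5): no bracket -> illegal
(3,6): no bracket -> illegal
(4,2): no bracket -> illegal
(4,6): no bracket -> illegal
(5,4): flips 1 -> legal
(5,5): no bracket -> illegal
(5,6): no bracket -> illegal
(6,2): no bracket -> illegal
(6,4): no bracket -> illegal
W mobility = 3

Answer: B=3 W=3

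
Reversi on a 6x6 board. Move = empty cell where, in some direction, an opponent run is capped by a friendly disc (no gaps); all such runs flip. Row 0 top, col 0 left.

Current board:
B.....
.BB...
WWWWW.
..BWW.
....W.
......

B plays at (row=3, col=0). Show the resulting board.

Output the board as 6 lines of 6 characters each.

Place B at (3,0); scan 8 dirs for brackets.
Dir NW: edge -> no flip
Dir N: opp run (2,0), next='.' -> no flip
Dir NE: opp run (2,1) capped by B -> flip
Dir W: edge -> no flip
Dir E: first cell '.' (not opp) -> no flip
Dir SW: edge -> no flip
Dir S: first cell '.' (not opp) -> no flip
Dir SE: first cell '.' (not opp) -> no flip
All flips: (2,1)

Answer: B.....
.BB...
WBWWW.
B.BWW.
....W.
......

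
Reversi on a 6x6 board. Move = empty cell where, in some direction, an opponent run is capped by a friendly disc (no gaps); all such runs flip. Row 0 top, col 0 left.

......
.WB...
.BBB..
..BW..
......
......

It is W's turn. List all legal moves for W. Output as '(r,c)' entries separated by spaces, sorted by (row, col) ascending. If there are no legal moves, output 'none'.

(0,1): no bracket -> illegal
(0,2): no bracket -> illegal
(0,3): no bracket -> illegal
(1,0): no bracket -> illegal
(1,3): flips 2 -> legal
(1,4): no bracket -> illegal
(2,0): no bracket -> illegal
(2,4): no bracket -> illegal
(3,0): no bracket -> illegal
(3,1): flips 2 -> legal
(3,4): no bracket -> illegal
(4,1): no bracket -> illegal
(4,2): no bracket -> illegal
(4,3): no bracket -> illegal

Answer: (1,3) (3,1)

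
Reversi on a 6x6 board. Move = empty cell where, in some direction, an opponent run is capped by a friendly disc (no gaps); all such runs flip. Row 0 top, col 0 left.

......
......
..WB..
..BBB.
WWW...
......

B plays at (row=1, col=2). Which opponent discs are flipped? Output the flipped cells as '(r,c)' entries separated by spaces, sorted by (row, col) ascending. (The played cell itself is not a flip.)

Answer: (2,2)

Derivation:
Dir NW: first cell '.' (not opp) -> no flip
Dir N: first cell '.' (not opp) -> no flip
Dir NE: first cell '.' (not opp) -> no flip
Dir W: first cell '.' (not opp) -> no flip
Dir E: first cell '.' (not opp) -> no flip
Dir SW: first cell '.' (not opp) -> no flip
Dir S: opp run (2,2) capped by B -> flip
Dir SE: first cell 'B' (not opp) -> no flip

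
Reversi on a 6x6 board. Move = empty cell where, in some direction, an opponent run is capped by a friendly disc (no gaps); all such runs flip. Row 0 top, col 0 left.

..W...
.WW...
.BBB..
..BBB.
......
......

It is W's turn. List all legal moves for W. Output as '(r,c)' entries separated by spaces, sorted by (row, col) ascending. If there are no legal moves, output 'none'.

(1,0): no bracket -> illegal
(1,3): no bracket -> illegal
(1,4): no bracket -> illegal
(2,0): no bracket -> illegal
(2,4): no bracket -> illegal
(2,5): no bracket -> illegal
(3,0): flips 1 -> legal
(3,1): flips 1 -> legal
(3,5): no bracket -> illegal
(4,1): no bracket -> illegal
(4,2): flips 2 -> legal
(4,3): no bracket -> illegal
(4,4): flips 2 -> legal
(4,5): flips 2 -> legal

Answer: (3,0) (3,1) (4,2) (4,4) (4,5)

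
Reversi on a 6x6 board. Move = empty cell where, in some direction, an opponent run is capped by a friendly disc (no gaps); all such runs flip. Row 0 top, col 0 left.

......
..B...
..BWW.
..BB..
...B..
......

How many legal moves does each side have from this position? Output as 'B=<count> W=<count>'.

-- B to move --
(1,3): flips 1 -> legal
(1,4): flips 1 -> legal
(1,5): flips 1 -> legal
(2,5): flips 2 -> legal
(3,4): flips 1 -> legal
(3,5): no bracket -> illegal
B mobility = 5
-- W to move --
(0,1): flips 1 -> legal
(0,2): no bracket -> illegal
(0,3): no bracket -> illegal
(1,1): no bracket -> illegal
(1,3): no bracket -> illegal
(2,1): flips 1 -> legal
(3,1): no bracket -> illegal
(3,4): no bracket -> illegal
(4,1): flips 1 -> legal
(4,2): flips 1 -> legal
(4,4): no bracket -> illegal
(5,2): no bracket -> illegal
(5,3): flips 2 -> legal
(5,4): no bracket -> illegal
W mobility = 5

Answer: B=5 W=5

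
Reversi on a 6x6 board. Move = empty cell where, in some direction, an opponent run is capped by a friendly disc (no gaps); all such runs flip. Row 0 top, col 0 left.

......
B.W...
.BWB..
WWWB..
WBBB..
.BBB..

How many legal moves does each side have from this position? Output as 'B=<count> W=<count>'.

-- B to move --
(0,1): flips 1 -> legal
(0,2): flips 3 -> legal
(0,3): flips 1 -> legal
(1,1): flips 1 -> legal
(1,3): no bracket -> illegal
(2,0): flips 1 -> legal
(5,0): no bracket -> illegal
B mobility = 5
-- W to move --
(0,0): no bracket -> illegal
(0,1): no bracket -> illegal
(1,1): flips 1 -> legal
(1,3): no bracket -> illegal
(1,4): flips 1 -> legal
(2,0): flips 1 -> legal
(2,4): flips 1 -> legal
(3,4): flips 2 -> legal
(4,4): flips 4 -> legal
(5,0): flips 1 -> legal
(5,4): flips 1 -> legal
W mobility = 8

Answer: B=5 W=8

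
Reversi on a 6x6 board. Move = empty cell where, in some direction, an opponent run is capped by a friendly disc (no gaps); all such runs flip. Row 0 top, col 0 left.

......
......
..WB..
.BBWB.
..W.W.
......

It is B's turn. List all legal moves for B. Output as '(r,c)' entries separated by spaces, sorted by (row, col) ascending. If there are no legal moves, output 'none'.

(1,1): no bracket -> illegal
(1,2): flips 1 -> legal
(1,3): flips 1 -> legal
(2,1): flips 1 -> legal
(2,4): no bracket -> illegal
(3,5): no bracket -> illegal
(4,1): no bracket -> illegal
(4,3): flips 1 -> legal
(4,5): no bracket -> illegal
(5,1): no bracket -> illegal
(5,2): flips 1 -> legal
(5,3): flips 1 -> legal
(5,4): flips 1 -> legal
(5,5): no bracket -> illegal

Answer: (1,2) (1,3) (2,1) (4,3) (5,2) (5,3) (5,4)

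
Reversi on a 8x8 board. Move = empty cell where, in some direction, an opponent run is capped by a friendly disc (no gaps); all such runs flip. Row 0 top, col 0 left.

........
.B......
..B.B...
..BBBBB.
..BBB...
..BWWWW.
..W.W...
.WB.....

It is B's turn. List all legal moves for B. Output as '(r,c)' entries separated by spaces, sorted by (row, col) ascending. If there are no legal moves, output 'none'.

Answer: (5,7) (6,3) (6,5) (6,6) (7,0) (7,4) (7,5)

Derivation:
(4,5): no bracket -> illegal
(4,6): no bracket -> illegal
(4,7): no bracket -> illegal
(5,1): no bracket -> illegal
(5,7): flips 4 -> legal
(6,0): no bracket -> illegal
(6,1): no bracket -> illegal
(6,3): flips 1 -> legal
(6,5): flips 1 -> legal
(6,6): flips 1 -> legal
(6,7): no bracket -> illegal
(7,0): flips 1 -> legal
(7,3): no bracket -> illegal
(7,4): flips 2 -> legal
(7,5): flips 2 -> legal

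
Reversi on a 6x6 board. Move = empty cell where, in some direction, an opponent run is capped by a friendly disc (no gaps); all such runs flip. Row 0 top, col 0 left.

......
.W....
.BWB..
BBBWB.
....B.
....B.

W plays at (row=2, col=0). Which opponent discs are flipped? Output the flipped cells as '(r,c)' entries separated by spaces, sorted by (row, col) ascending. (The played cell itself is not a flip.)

Dir NW: edge -> no flip
Dir N: first cell '.' (not opp) -> no flip
Dir NE: first cell 'W' (not opp) -> no flip
Dir W: edge -> no flip
Dir E: opp run (2,1) capped by W -> flip
Dir SW: edge -> no flip
Dir S: opp run (3,0), next='.' -> no flip
Dir SE: opp run (3,1), next='.' -> no flip

Answer: (2,1)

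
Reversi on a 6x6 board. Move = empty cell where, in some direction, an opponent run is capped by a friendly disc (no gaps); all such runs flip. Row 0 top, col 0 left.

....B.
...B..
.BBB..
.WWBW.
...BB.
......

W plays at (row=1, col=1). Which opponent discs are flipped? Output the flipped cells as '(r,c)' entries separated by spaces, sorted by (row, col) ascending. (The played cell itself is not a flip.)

Answer: (2,1)

Derivation:
Dir NW: first cell '.' (not opp) -> no flip
Dir N: first cell '.' (not opp) -> no flip
Dir NE: first cell '.' (not opp) -> no flip
Dir W: first cell '.' (not opp) -> no flip
Dir E: first cell '.' (not opp) -> no flip
Dir SW: first cell '.' (not opp) -> no flip
Dir S: opp run (2,1) capped by W -> flip
Dir SE: opp run (2,2) (3,3) (4,4), next='.' -> no flip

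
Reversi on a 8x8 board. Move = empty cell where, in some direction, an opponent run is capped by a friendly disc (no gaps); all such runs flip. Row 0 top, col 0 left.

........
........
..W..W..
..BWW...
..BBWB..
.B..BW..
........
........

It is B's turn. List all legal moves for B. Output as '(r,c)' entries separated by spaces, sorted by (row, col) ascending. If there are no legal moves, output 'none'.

(1,1): no bracket -> illegal
(1,2): flips 1 -> legal
(1,3): no bracket -> illegal
(1,4): no bracket -> illegal
(1,5): no bracket -> illegal
(1,6): flips 2 -> legal
(2,1): no bracket -> illegal
(2,3): flips 2 -> legal
(2,4): flips 3 -> legal
(2,6): no bracket -> illegal
(3,1): no bracket -> illegal
(3,5): flips 2 -> legal
(3,6): no bracket -> illegal
(4,6): no bracket -> illegal
(5,3): no bracket -> illegal
(5,6): flips 1 -> legal
(6,4): no bracket -> illegal
(6,5): flips 1 -> legal
(6,6): no bracket -> illegal

Answer: (1,2) (1,6) (2,3) (2,4) (3,5) (5,6) (6,5)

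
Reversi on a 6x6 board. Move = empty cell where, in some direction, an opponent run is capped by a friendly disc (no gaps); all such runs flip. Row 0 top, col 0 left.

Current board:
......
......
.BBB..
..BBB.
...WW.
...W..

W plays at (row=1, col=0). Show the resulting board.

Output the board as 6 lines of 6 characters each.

Place W at (1,0); scan 8 dirs for brackets.
Dir NW: edge -> no flip
Dir N: first cell '.' (not opp) -> no flip
Dir NE: first cell '.' (not opp) -> no flip
Dir W: edge -> no flip
Dir E: first cell '.' (not opp) -> no flip
Dir SW: edge -> no flip
Dir S: first cell '.' (not opp) -> no flip
Dir SE: opp run (2,1) (3,2) capped by W -> flip
All flips: (2,1) (3,2)

Answer: ......
W.....
.WBB..
..WBB.
...WW.
...W..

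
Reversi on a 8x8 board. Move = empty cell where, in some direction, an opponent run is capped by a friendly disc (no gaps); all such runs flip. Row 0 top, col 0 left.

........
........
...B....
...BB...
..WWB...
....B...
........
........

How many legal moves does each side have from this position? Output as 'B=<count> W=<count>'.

-- B to move --
(3,1): no bracket -> illegal
(3,2): flips 1 -> legal
(4,1): flips 2 -> legal
(5,1): flips 1 -> legal
(5,2): flips 1 -> legal
(5,3): flips 1 -> legal
B mobility = 5
-- W to move --
(1,2): no bracket -> illegal
(1,3): flips 2 -> legal
(1,4): no bracket -> illegal
(2,2): no bracket -> illegal
(2,4): flips 1 -> legal
(2,5): flips 1 -> legal
(3,2): no bracket -> illegal
(3,5): no bracket -> illegal
(4,5): flips 1 -> legal
(5,3): no bracket -> illegal
(5,5): no bracket -> illegal
(6,3): no bracket -> illegal
(6,4): no bracket -> illegal
(6,5): flips 1 -> legal
W mobility = 5

Answer: B=5 W=5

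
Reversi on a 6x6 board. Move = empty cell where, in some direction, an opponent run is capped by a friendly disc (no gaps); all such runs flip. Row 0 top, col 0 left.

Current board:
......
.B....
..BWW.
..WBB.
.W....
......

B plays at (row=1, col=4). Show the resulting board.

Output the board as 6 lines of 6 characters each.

Place B at (1,4); scan 8 dirs for brackets.
Dir NW: first cell '.' (not opp) -> no flip
Dir N: first cell '.' (not opp) -> no flip
Dir NE: first cell '.' (not opp) -> no flip
Dir W: first cell '.' (not opp) -> no flip
Dir E: first cell '.' (not opp) -> no flip
Dir SW: opp run (2,3) (3,2) (4,1), next='.' -> no flip
Dir S: opp run (2,4) capped by B -> flip
Dir SE: first cell '.' (not opp) -> no flip
All flips: (2,4)

Answer: ......
.B..B.
..BWB.
..WBB.
.W....
......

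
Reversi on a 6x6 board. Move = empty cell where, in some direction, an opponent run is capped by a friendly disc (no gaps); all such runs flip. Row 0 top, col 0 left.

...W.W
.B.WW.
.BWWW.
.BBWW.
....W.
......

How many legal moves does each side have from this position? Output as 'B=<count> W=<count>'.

Answer: B=5 W=6

Derivation:
-- B to move --
(0,2): no bracket -> illegal
(0,4): flips 2 -> legal
(1,2): flips 1 -> legal
(1,5): no bracket -> illegal
(2,5): flips 3 -> legal
(3,5): flips 2 -> legal
(4,2): no bracket -> illegal
(4,3): no bracket -> illegal
(4,5): no bracket -> illegal
(5,3): no bracket -> illegal
(5,4): no bracket -> illegal
(5,5): flips 3 -> legal
B mobility = 5
-- W to move --
(0,0): flips 1 -> legal
(0,1): no bracket -> illegal
(0,2): no bracket -> illegal
(1,0): no bracket -> illegal
(1,2): no bracket -> illegal
(2,0): flips 1 -> legal
(3,0): flips 2 -> legal
(4,0): flips 1 -> legal
(4,1): flips 1 -> legal
(4,2): flips 1 -> legal
(4,3): no bracket -> illegal
W mobility = 6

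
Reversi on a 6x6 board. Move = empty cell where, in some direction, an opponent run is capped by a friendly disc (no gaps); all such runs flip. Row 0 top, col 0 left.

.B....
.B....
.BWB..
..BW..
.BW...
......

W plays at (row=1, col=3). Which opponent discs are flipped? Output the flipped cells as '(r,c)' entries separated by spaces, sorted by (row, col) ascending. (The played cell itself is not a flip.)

Dir NW: first cell '.' (not opp) -> no flip
Dir N: first cell '.' (not opp) -> no flip
Dir NE: first cell '.' (not opp) -> no flip
Dir W: first cell '.' (not opp) -> no flip
Dir E: first cell '.' (not opp) -> no flip
Dir SW: first cell 'W' (not opp) -> no flip
Dir S: opp run (2,3) capped by W -> flip
Dir SE: first cell '.' (not opp) -> no flip

Answer: (2,3)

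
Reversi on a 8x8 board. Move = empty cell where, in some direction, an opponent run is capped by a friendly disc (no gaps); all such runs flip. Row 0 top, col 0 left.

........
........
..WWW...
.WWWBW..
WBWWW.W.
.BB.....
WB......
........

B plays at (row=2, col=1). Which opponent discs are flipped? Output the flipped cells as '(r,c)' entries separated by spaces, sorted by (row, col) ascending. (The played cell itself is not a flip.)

Dir NW: first cell '.' (not opp) -> no flip
Dir N: first cell '.' (not opp) -> no flip
Dir NE: first cell '.' (not opp) -> no flip
Dir W: first cell '.' (not opp) -> no flip
Dir E: opp run (2,2) (2,3) (2,4), next='.' -> no flip
Dir SW: first cell '.' (not opp) -> no flip
Dir S: opp run (3,1) capped by B -> flip
Dir SE: opp run (3,2) (4,3), next='.' -> no flip

Answer: (3,1)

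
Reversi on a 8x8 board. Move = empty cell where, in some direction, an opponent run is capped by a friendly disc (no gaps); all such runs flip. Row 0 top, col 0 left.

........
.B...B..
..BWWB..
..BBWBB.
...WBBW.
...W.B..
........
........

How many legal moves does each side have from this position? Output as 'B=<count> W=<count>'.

-- B to move --
(1,2): flips 2 -> legal
(1,3): flips 2 -> legal
(1,4): flips 3 -> legal
(3,7): flips 1 -> legal
(4,2): flips 1 -> legal
(4,7): flips 1 -> legal
(5,2): flips 2 -> legal
(5,4): flips 1 -> legal
(5,6): flips 1 -> legal
(5,7): flips 1 -> legal
(6,2): flips 1 -> legal
(6,3): flips 2 -> legal
(6,4): no bracket -> illegal
B mobility = 12
-- W to move --
(0,0): no bracket -> illegal
(0,1): no bracket -> illegal
(0,2): no bracket -> illegal
(0,4): no bracket -> illegal
(0,5): no bracket -> illegal
(0,6): flips 1 -> legal
(1,0): no bracket -> illegal
(1,2): no bracket -> illegal
(1,3): no bracket -> illegal
(1,4): no bracket -> illegal
(1,6): flips 1 -> legal
(2,0): no bracket -> illegal
(2,1): flips 2 -> legal
(2,6): flips 4 -> legal
(2,7): no bracket -> illegal
(3,1): flips 2 -> legal
(3,7): flips 2 -> legal
(4,1): flips 1 -> legal
(4,2): flips 1 -> legal
(4,7): no bracket -> illegal
(5,4): flips 1 -> legal
(5,6): flips 1 -> legal
(6,4): flips 1 -> legal
(6,5): no bracket -> illegal
(6,6): no bracket -> illegal
W mobility = 11

Answer: B=12 W=11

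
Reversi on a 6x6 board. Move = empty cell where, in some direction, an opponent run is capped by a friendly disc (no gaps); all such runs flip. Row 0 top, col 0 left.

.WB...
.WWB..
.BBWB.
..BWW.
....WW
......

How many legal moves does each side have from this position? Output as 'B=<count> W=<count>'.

Answer: B=10 W=9

Derivation:
-- B to move --
(0,0): flips 2 -> legal
(0,3): flips 1 -> legal
(1,0): flips 2 -> legal
(1,4): flips 1 -> legal
(2,0): flips 1 -> legal
(2,5): no bracket -> illegal
(3,5): flips 2 -> legal
(4,2): flips 1 -> legal
(4,3): flips 2 -> legal
(5,3): no bracket -> illegal
(5,4): flips 2 -> legal
(5,5): flips 2 -> legal
B mobility = 10
-- W to move --
(0,3): flips 2 -> legal
(0,4): no bracket -> illegal
(1,0): no bracket -> illegal
(1,4): flips 2 -> legal
(1,5): flips 1 -> legal
(2,0): flips 2 -> legal
(2,5): flips 1 -> legal
(3,0): flips 1 -> legal
(3,1): flips 2 -> legal
(3,5): no bracket -> illegal
(4,1): flips 1 -> legal
(4,2): flips 2 -> legal
(4,3): no bracket -> illegal
W mobility = 9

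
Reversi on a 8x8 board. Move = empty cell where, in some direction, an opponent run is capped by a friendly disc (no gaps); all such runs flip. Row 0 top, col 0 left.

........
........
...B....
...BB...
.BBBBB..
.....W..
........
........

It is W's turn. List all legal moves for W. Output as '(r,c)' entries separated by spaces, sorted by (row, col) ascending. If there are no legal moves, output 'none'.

(1,2): no bracket -> illegal
(1,3): no bracket -> illegal
(1,4): no bracket -> illegal
(2,2): flips 2 -> legal
(2,4): no bracket -> illegal
(2,5): no bracket -> illegal
(3,0): no bracket -> illegal
(3,1): no bracket -> illegal
(3,2): no bracket -> illegal
(3,5): flips 1 -> legal
(3,6): no bracket -> illegal
(4,0): no bracket -> illegal
(4,6): no bracket -> illegal
(5,0): no bracket -> illegal
(5,1): no bracket -> illegal
(5,2): no bracket -> illegal
(5,3): no bracket -> illegal
(5,4): no bracket -> illegal
(5,6): no bracket -> illegal

Answer: (2,2) (3,5)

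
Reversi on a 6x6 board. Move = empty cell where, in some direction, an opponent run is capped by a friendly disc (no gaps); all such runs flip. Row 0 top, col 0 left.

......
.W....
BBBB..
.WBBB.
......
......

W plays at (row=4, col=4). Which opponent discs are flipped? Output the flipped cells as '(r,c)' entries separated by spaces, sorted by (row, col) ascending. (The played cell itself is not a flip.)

Answer: (2,2) (3,3)

Derivation:
Dir NW: opp run (3,3) (2,2) capped by W -> flip
Dir N: opp run (3,4), next='.' -> no flip
Dir NE: first cell '.' (not opp) -> no flip
Dir W: first cell '.' (not opp) -> no flip
Dir E: first cell '.' (not opp) -> no flip
Dir SW: first cell '.' (not opp) -> no flip
Dir S: first cell '.' (not opp) -> no flip
Dir SE: first cell '.' (not opp) -> no flip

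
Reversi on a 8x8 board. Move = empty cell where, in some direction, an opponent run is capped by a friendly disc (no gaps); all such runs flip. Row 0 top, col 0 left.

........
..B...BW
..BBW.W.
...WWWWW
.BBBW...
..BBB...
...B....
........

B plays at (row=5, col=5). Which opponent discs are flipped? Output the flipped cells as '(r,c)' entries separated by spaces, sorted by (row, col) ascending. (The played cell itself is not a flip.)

Dir NW: opp run (4,4) (3,3) capped by B -> flip
Dir N: first cell '.' (not opp) -> no flip
Dir NE: first cell '.' (not opp) -> no flip
Dir W: first cell 'B' (not opp) -> no flip
Dir E: first cell '.' (not opp) -> no flip
Dir SW: first cell '.' (not opp) -> no flip
Dir S: first cell '.' (not opp) -> no flip
Dir SE: first cell '.' (not opp) -> no flip

Answer: (3,3) (4,4)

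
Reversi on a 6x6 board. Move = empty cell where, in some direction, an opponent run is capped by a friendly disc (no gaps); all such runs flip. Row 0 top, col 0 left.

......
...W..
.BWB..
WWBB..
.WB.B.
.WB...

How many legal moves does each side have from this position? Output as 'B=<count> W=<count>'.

Answer: B=6 W=9

Derivation:
-- B to move --
(0,2): no bracket -> illegal
(0,3): flips 1 -> legal
(0,4): no bracket -> illegal
(1,1): flips 1 -> legal
(1,2): flips 1 -> legal
(1,4): no bracket -> illegal
(2,0): flips 1 -> legal
(2,4): no bracket -> illegal
(4,0): flips 1 -> legal
(5,0): flips 2 -> legal
B mobility = 6
-- W to move --
(1,0): no bracket -> illegal
(1,1): flips 1 -> legal
(1,2): flips 1 -> legal
(1,4): flips 2 -> legal
(2,0): flips 1 -> legal
(2,4): flips 3 -> legal
(3,4): flips 2 -> legal
(3,5): no bracket -> illegal
(4,3): flips 3 -> legal
(4,5): no bracket -> illegal
(5,3): flips 2 -> legal
(5,4): no bracket -> illegal
(5,5): flips 2 -> legal
W mobility = 9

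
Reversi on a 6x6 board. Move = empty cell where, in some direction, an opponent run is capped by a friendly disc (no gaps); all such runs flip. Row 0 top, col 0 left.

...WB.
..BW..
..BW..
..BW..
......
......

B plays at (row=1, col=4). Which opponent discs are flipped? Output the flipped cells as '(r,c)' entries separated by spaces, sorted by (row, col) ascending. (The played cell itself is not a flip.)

Answer: (1,3) (2,3)

Derivation:
Dir NW: opp run (0,3), next=edge -> no flip
Dir N: first cell 'B' (not opp) -> no flip
Dir NE: first cell '.' (not opp) -> no flip
Dir W: opp run (1,3) capped by B -> flip
Dir E: first cell '.' (not opp) -> no flip
Dir SW: opp run (2,3) capped by B -> flip
Dir S: first cell '.' (not opp) -> no flip
Dir SE: first cell '.' (not opp) -> no flip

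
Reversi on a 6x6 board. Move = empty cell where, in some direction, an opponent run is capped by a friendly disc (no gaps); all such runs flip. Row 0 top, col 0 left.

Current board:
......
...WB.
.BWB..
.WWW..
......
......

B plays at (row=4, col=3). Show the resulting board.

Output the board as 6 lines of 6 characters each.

Place B at (4,3); scan 8 dirs for brackets.
Dir NW: opp run (3,2) capped by B -> flip
Dir N: opp run (3,3) capped by B -> flip
Dir NE: first cell '.' (not opp) -> no flip
Dir W: first cell '.' (not opp) -> no flip
Dir E: first cell '.' (not opp) -> no flip
Dir SW: first cell '.' (not opp) -> no flip
Dir S: first cell '.' (not opp) -> no flip
Dir SE: first cell '.' (not opp) -> no flip
All flips: (3,2) (3,3)

Answer: ......
...WB.
.BWB..
.WBB..
...B..
......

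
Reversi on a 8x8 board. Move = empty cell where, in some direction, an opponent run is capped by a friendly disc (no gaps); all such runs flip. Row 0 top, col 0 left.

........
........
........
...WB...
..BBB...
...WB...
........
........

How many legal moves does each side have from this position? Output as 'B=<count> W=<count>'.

-- B to move --
(2,2): flips 1 -> legal
(2,3): flips 1 -> legal
(2,4): flips 1 -> legal
(3,2): flips 1 -> legal
(5,2): flips 1 -> legal
(6,2): flips 1 -> legal
(6,3): flips 1 -> legal
(6,4): flips 1 -> legal
B mobility = 8
-- W to move --
(2,3): no bracket -> illegal
(2,4): no bracket -> illegal
(2,5): no bracket -> illegal
(3,1): flips 1 -> legal
(3,2): no bracket -> illegal
(3,5): flips 2 -> legal
(4,1): no bracket -> illegal
(4,5): no bracket -> illegal
(5,1): flips 1 -> legal
(5,2): no bracket -> illegal
(5,5): flips 2 -> legal
(6,3): no bracket -> illegal
(6,4): no bracket -> illegal
(6,5): no bracket -> illegal
W mobility = 4

Answer: B=8 W=4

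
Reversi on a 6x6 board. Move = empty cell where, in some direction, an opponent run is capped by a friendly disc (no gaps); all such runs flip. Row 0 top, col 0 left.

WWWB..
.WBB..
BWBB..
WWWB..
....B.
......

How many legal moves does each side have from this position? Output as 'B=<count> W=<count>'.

Answer: B=4 W=6

Derivation:
-- B to move --
(1,0): flips 1 -> legal
(4,0): flips 2 -> legal
(4,1): flips 1 -> legal
(4,2): flips 2 -> legal
(4,3): no bracket -> illegal
B mobility = 4
-- W to move --
(0,4): flips 3 -> legal
(1,0): flips 1 -> legal
(1,4): flips 3 -> legal
(2,4): flips 3 -> legal
(3,4): flips 3 -> legal
(3,5): no bracket -> illegal
(4,2): no bracket -> illegal
(4,3): no bracket -> illegal
(4,5): no bracket -> illegal
(5,3): no bracket -> illegal
(5,4): no bracket -> illegal
(5,5): flips 3 -> legal
W mobility = 6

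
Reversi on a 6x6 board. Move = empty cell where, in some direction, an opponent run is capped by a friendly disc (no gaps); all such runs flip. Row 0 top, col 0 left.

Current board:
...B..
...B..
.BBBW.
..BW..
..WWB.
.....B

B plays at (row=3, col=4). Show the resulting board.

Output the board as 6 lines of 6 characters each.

Answer: ...B..
...B..
.BBBW.
..BBB.
..WWB.
.....B

Derivation:
Place B at (3,4); scan 8 dirs for brackets.
Dir NW: first cell 'B' (not opp) -> no flip
Dir N: opp run (2,4), next='.' -> no flip
Dir NE: first cell '.' (not opp) -> no flip
Dir W: opp run (3,3) capped by B -> flip
Dir E: first cell '.' (not opp) -> no flip
Dir SW: opp run (4,3), next='.' -> no flip
Dir S: first cell 'B' (not opp) -> no flip
Dir SE: first cell '.' (not opp) -> no flip
All flips: (3,3)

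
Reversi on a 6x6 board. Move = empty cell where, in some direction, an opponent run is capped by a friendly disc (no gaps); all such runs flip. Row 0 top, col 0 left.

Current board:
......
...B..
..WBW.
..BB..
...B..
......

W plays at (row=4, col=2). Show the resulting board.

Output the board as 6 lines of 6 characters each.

Place W at (4,2); scan 8 dirs for brackets.
Dir NW: first cell '.' (not opp) -> no flip
Dir N: opp run (3,2) capped by W -> flip
Dir NE: opp run (3,3) capped by W -> flip
Dir W: first cell '.' (not opp) -> no flip
Dir E: opp run (4,3), next='.' -> no flip
Dir SW: first cell '.' (not opp) -> no flip
Dir S: first cell '.' (not opp) -> no flip
Dir SE: first cell '.' (not opp) -> no flip
All flips: (3,2) (3,3)

Answer: ......
...B..
..WBW.
..WW..
..WB..
......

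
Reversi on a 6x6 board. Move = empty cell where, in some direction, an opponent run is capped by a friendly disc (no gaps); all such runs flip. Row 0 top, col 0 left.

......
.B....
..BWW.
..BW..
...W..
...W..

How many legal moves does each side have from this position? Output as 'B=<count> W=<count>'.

Answer: B=5 W=4

Derivation:
-- B to move --
(1,2): no bracket -> illegal
(1,3): no bracket -> illegal
(1,4): flips 1 -> legal
(1,5): no bracket -> illegal
(2,5): flips 2 -> legal
(3,4): flips 1 -> legal
(3,5): no bracket -> illegal
(4,2): no bracket -> illegal
(4,4): flips 1 -> legal
(5,2): no bracket -> illegal
(5,4): flips 1 -> legal
B mobility = 5
-- W to move --
(0,0): flips 2 -> legal
(0,1): no bracket -> illegal
(0,2): no bracket -> illegal
(1,0): no bracket -> illegal
(1,2): no bracket -> illegal
(1,3): no bracket -> illegal
(2,0): no bracket -> illegal
(2,1): flips 2 -> legal
(3,1): flips 1 -> legal
(4,1): flips 1 -> legal
(4,2): no bracket -> illegal
W mobility = 4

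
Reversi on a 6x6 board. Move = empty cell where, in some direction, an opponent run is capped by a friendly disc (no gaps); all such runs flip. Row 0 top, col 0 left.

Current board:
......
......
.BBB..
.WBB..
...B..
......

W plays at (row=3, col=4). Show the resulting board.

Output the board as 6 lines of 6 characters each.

Answer: ......
......
.BBB..
.WWWW.
...B..
......

Derivation:
Place W at (3,4); scan 8 dirs for brackets.
Dir NW: opp run (2,3), next='.' -> no flip
Dir N: first cell '.' (not opp) -> no flip
Dir NE: first cell '.' (not opp) -> no flip
Dir W: opp run (3,3) (3,2) capped by W -> flip
Dir E: first cell '.' (not opp) -> no flip
Dir SW: opp run (4,3), next='.' -> no flip
Dir S: first cell '.' (not opp) -> no flip
Dir SE: first cell '.' (not opp) -> no flip
All flips: (3,2) (3,3)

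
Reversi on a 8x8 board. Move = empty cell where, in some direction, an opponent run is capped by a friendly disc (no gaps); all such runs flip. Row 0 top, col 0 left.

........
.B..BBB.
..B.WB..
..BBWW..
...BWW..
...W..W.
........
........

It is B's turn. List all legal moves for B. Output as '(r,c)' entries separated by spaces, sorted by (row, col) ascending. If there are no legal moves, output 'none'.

Answer: (2,3) (3,6) (4,6) (5,4) (5,5) (6,3)

Derivation:
(1,3): no bracket -> illegal
(2,3): flips 1 -> legal
(2,6): no bracket -> illegal
(3,6): flips 2 -> legal
(4,2): no bracket -> illegal
(4,6): flips 2 -> legal
(4,7): no bracket -> illegal
(5,2): no bracket -> illegal
(5,4): flips 3 -> legal
(5,5): flips 3 -> legal
(5,7): no bracket -> illegal
(6,2): no bracket -> illegal
(6,3): flips 1 -> legal
(6,4): no bracket -> illegal
(6,5): no bracket -> illegal
(6,6): no bracket -> illegal
(6,7): no bracket -> illegal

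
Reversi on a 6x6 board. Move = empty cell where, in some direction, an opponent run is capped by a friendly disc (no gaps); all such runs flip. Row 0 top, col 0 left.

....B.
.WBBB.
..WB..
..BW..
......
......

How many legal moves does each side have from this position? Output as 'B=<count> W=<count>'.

-- B to move --
(0,0): no bracket -> illegal
(0,1): no bracket -> illegal
(0,2): no bracket -> illegal
(1,0): flips 1 -> legal
(2,0): no bracket -> illegal
(2,1): flips 1 -> legal
(2,4): no bracket -> illegal
(3,1): flips 1 -> legal
(3,4): flips 1 -> legal
(4,2): no bracket -> illegal
(4,3): flips 1 -> legal
(4,4): no bracket -> illegal
B mobility = 5
-- W to move --
(0,1): no bracket -> illegal
(0,2): flips 1 -> legal
(0,3): flips 2 -> legal
(0,5): no bracket -> illegal
(1,5): flips 3 -> legal
(2,1): no bracket -> illegal
(2,4): flips 1 -> legal
(2,5): no bracket -> illegal
(3,1): flips 1 -> legal
(3,4): no bracket -> illegal
(4,1): no bracket -> illegal
(4,2): flips 1 -> legal
(4,3): no bracket -> illegal
W mobility = 6

Answer: B=5 W=6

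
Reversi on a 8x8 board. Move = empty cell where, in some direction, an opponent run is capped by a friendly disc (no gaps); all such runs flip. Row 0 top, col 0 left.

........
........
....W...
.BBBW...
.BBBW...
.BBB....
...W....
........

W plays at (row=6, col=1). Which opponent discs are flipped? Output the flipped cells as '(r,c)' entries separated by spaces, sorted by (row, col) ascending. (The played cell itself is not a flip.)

Answer: (4,3) (5,2)

Derivation:
Dir NW: first cell '.' (not opp) -> no flip
Dir N: opp run (5,1) (4,1) (3,1), next='.' -> no flip
Dir NE: opp run (5,2) (4,3) capped by W -> flip
Dir W: first cell '.' (not opp) -> no flip
Dir E: first cell '.' (not opp) -> no flip
Dir SW: first cell '.' (not opp) -> no flip
Dir S: first cell '.' (not opp) -> no flip
Dir SE: first cell '.' (not opp) -> no flip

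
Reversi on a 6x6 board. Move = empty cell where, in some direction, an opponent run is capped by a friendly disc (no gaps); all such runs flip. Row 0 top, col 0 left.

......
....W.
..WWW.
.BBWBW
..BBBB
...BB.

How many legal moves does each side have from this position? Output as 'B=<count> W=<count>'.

-- B to move --
(0,3): no bracket -> illegal
(0,4): flips 2 -> legal
(0,5): flips 2 -> legal
(1,1): flips 2 -> legal
(1,2): flips 2 -> legal
(1,3): flips 3 -> legal
(1,5): flips 2 -> legal
(2,1): no bracket -> illegal
(2,5): flips 1 -> legal
B mobility = 7
-- W to move --
(2,0): no bracket -> illegal
(2,1): no bracket -> illegal
(2,5): no bracket -> illegal
(3,0): flips 2 -> legal
(4,0): flips 1 -> legal
(4,1): flips 1 -> legal
(5,1): flips 1 -> legal
(5,2): flips 2 -> legal
(5,5): flips 2 -> legal
W mobility = 6

Answer: B=7 W=6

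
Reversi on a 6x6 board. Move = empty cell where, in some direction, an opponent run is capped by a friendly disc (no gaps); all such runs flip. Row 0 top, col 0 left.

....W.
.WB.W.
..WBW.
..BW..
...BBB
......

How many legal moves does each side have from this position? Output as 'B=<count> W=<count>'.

-- B to move --
(0,0): flips 3 -> legal
(0,1): no bracket -> illegal
(0,2): no bracket -> illegal
(0,3): no bracket -> illegal
(0,5): flips 1 -> legal
(1,0): flips 1 -> legal
(1,3): no bracket -> illegal
(1,5): no bracket -> illegal
(2,0): no bracket -> illegal
(2,1): flips 1 -> legal
(2,5): flips 1 -> legal
(3,1): no bracket -> illegal
(3,4): flips 1 -> legal
(3,5): no bracket -> illegal
(4,2): no bracket -> illegal
B mobility = 6
-- W to move --
(0,1): no bracket -> illegal
(0,2): flips 1 -> legal
(0,3): no bracket -> illegal
(1,3): flips 2 -> legal
(2,1): no bracket -> illegal
(3,1): flips 1 -> legal
(3,4): no bracket -> illegal
(3,5): no bracket -> illegal
(4,1): flips 2 -> legal
(4,2): flips 1 -> legal
(5,2): no bracket -> illegal
(5,3): flips 1 -> legal
(5,4): no bracket -> illegal
(5,5): flips 1 -> legal
W mobility = 7

Answer: B=6 W=7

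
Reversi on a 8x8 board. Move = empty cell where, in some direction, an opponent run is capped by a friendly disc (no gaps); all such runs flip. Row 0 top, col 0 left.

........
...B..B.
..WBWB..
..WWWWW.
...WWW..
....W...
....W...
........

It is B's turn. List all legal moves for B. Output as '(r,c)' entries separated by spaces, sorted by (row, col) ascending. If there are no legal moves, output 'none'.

Answer: (2,1) (3,1) (4,1) (4,6) (4,7) (5,2) (5,3) (5,5) (5,6)

Derivation:
(1,1): no bracket -> illegal
(1,2): no bracket -> illegal
(1,4): no bracket -> illegal
(1,5): no bracket -> illegal
(2,1): flips 1 -> legal
(2,6): no bracket -> illegal
(2,7): no bracket -> illegal
(3,1): flips 1 -> legal
(3,7): no bracket -> illegal
(4,1): flips 1 -> legal
(4,2): no bracket -> illegal
(4,6): flips 2 -> legal
(4,7): flips 1 -> legal
(5,2): flips 2 -> legal
(5,3): flips 2 -> legal
(5,5): flips 2 -> legal
(5,6): flips 2 -> legal
(6,3): no bracket -> illegal
(6,5): no bracket -> illegal
(7,3): no bracket -> illegal
(7,4): no bracket -> illegal
(7,5): no bracket -> illegal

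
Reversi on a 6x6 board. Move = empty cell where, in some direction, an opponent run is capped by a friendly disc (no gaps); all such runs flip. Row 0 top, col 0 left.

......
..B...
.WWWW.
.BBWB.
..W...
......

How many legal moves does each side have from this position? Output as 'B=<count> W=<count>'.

Answer: B=7 W=11

Derivation:
-- B to move --
(1,0): flips 1 -> legal
(1,1): flips 1 -> legal
(1,3): flips 1 -> legal
(1,4): flips 2 -> legal
(1,5): no bracket -> illegal
(2,0): no bracket -> illegal
(2,5): no bracket -> illegal
(3,0): flips 1 -> legal
(3,5): no bracket -> illegal
(4,1): no bracket -> illegal
(4,3): no bracket -> illegal
(4,4): no bracket -> illegal
(5,1): no bracket -> illegal
(5,2): flips 1 -> legal
(5,3): flips 1 -> legal
B mobility = 7
-- W to move --
(0,1): flips 1 -> legal
(0,2): flips 1 -> legal
(0,3): flips 1 -> legal
(1,1): no bracket -> illegal
(1,3): no bracket -> illegal
(2,0): flips 1 -> legal
(2,5): no bracket -> illegal
(3,0): flips 2 -> legal
(3,5): flips 1 -> legal
(4,0): flips 1 -> legal
(4,1): flips 2 -> legal
(4,3): flips 1 -> legal
(4,4): flips 1 -> legal
(4,5): flips 1 -> legal
W mobility = 11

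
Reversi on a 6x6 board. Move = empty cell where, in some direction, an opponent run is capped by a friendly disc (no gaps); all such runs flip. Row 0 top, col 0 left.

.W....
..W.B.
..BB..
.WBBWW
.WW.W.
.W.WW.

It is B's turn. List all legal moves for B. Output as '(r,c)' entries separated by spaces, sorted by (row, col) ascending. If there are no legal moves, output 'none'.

Answer: (0,2) (3,0) (4,0) (4,5) (5,0) (5,2) (5,5)

Derivation:
(0,0): no bracket -> illegal
(0,2): flips 1 -> legal
(0,3): no bracket -> illegal
(1,0): no bracket -> illegal
(1,1): no bracket -> illegal
(1,3): no bracket -> illegal
(2,0): no bracket -> illegal
(2,1): no bracket -> illegal
(2,4): no bracket -> illegal
(2,5): no bracket -> illegal
(3,0): flips 1 -> legal
(4,0): flips 1 -> legal
(4,3): no bracket -> illegal
(4,5): flips 1 -> legal
(5,0): flips 1 -> legal
(5,2): flips 1 -> legal
(5,5): flips 1 -> legal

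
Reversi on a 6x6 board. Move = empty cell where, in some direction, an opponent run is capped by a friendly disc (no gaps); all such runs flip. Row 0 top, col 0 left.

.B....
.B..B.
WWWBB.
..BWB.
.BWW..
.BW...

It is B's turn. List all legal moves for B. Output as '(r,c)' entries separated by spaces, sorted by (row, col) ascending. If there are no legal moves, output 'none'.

Answer: (1,0) (1,2) (3,1) (4,4) (5,3) (5,4)

Derivation:
(1,0): flips 1 -> legal
(1,2): flips 1 -> legal
(1,3): no bracket -> illegal
(3,0): no bracket -> illegal
(3,1): flips 1 -> legal
(4,4): flips 4 -> legal
(5,3): flips 3 -> legal
(5,4): flips 1 -> legal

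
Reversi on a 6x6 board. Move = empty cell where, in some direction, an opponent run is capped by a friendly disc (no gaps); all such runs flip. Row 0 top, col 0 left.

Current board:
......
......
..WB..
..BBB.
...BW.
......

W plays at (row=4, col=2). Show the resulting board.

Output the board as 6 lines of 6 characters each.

Answer: ......
......
..WB..
..WBB.
..WWW.
......

Derivation:
Place W at (4,2); scan 8 dirs for brackets.
Dir NW: first cell '.' (not opp) -> no flip
Dir N: opp run (3,2) capped by W -> flip
Dir NE: opp run (3,3), next='.' -> no flip
Dir W: first cell '.' (not opp) -> no flip
Dir E: opp run (4,3) capped by W -> flip
Dir SW: first cell '.' (not opp) -> no flip
Dir S: first cell '.' (not opp) -> no flip
Dir SE: first cell '.' (not opp) -> no flip
All flips: (3,2) (4,3)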